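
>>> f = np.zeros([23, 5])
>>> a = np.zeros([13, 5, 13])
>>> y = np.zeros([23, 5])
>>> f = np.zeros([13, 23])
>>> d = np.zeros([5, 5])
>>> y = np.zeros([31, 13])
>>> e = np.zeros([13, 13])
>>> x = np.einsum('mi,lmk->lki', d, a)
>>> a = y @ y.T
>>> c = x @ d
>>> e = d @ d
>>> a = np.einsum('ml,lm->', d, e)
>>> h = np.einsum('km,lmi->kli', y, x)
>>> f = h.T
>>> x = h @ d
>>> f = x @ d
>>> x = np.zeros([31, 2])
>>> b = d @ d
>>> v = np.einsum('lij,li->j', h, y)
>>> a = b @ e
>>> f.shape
(31, 13, 5)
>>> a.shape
(5, 5)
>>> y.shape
(31, 13)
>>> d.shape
(5, 5)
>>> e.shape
(5, 5)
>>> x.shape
(31, 2)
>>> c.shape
(13, 13, 5)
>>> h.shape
(31, 13, 5)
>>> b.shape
(5, 5)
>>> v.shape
(5,)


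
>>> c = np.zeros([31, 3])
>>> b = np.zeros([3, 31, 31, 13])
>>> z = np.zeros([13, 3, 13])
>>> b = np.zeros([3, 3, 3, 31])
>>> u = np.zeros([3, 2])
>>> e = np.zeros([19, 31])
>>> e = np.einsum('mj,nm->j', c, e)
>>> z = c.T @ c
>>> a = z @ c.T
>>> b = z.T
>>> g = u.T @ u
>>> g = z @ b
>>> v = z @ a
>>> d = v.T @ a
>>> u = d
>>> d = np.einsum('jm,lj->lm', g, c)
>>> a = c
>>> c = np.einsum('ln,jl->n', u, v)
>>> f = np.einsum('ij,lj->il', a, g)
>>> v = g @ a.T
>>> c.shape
(31,)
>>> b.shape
(3, 3)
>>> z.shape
(3, 3)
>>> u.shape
(31, 31)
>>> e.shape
(3,)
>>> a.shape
(31, 3)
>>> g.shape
(3, 3)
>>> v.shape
(3, 31)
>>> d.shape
(31, 3)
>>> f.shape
(31, 3)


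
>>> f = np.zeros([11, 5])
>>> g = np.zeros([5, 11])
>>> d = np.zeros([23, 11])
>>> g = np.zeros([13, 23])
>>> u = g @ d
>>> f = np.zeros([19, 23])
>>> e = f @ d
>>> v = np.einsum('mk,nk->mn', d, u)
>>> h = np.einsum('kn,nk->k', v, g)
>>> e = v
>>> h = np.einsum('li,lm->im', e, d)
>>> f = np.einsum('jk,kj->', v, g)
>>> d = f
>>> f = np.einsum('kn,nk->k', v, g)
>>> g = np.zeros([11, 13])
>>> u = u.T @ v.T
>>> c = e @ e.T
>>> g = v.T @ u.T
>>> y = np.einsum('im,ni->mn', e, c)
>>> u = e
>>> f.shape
(23,)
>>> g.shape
(13, 11)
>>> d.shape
()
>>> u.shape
(23, 13)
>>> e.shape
(23, 13)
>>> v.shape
(23, 13)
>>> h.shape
(13, 11)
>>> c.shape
(23, 23)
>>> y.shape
(13, 23)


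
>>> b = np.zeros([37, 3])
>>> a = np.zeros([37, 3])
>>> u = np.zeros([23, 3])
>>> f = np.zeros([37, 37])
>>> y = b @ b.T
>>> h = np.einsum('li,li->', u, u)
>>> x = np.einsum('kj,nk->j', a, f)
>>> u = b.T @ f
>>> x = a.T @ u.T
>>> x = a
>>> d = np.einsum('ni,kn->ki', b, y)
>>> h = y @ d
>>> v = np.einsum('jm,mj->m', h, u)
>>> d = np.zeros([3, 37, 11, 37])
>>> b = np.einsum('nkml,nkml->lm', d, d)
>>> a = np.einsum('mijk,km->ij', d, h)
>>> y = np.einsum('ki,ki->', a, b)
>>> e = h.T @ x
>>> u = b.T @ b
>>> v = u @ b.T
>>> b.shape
(37, 11)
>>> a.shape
(37, 11)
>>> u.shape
(11, 11)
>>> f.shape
(37, 37)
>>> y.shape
()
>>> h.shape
(37, 3)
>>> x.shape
(37, 3)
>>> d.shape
(3, 37, 11, 37)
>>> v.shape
(11, 37)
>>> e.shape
(3, 3)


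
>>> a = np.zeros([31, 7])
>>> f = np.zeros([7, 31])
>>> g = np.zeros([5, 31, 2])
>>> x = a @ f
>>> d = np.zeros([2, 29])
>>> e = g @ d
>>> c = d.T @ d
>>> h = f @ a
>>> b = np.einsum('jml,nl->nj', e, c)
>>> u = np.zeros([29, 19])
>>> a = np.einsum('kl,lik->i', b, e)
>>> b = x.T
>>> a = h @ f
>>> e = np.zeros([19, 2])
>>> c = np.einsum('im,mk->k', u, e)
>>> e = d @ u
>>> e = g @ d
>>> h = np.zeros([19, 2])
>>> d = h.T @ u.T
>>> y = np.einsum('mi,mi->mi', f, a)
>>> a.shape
(7, 31)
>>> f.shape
(7, 31)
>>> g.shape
(5, 31, 2)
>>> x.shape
(31, 31)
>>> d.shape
(2, 29)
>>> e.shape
(5, 31, 29)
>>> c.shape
(2,)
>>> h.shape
(19, 2)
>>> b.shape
(31, 31)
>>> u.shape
(29, 19)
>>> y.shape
(7, 31)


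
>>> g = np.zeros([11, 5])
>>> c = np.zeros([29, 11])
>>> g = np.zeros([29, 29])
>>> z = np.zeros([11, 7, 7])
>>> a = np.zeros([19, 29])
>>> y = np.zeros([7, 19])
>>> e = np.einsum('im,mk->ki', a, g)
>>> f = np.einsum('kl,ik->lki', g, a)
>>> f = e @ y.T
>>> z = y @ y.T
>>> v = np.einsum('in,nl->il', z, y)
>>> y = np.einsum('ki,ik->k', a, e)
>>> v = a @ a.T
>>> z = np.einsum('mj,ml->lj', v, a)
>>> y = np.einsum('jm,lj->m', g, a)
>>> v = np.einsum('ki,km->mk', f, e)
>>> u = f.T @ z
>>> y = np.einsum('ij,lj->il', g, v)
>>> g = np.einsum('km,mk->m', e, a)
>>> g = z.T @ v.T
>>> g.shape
(19, 19)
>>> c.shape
(29, 11)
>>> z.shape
(29, 19)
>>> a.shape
(19, 29)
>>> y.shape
(29, 19)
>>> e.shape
(29, 19)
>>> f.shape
(29, 7)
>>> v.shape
(19, 29)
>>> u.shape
(7, 19)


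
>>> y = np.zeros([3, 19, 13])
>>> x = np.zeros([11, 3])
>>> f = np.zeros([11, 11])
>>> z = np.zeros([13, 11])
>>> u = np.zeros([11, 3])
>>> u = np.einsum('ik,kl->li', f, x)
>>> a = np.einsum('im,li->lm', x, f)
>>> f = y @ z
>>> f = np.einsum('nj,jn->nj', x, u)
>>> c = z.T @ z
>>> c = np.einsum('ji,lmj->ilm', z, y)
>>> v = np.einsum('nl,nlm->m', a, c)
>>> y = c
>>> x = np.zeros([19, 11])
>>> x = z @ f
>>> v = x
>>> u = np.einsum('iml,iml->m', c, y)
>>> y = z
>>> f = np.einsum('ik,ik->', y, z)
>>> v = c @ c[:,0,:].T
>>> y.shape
(13, 11)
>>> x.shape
(13, 3)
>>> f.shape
()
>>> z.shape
(13, 11)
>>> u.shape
(3,)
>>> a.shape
(11, 3)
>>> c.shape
(11, 3, 19)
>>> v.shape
(11, 3, 11)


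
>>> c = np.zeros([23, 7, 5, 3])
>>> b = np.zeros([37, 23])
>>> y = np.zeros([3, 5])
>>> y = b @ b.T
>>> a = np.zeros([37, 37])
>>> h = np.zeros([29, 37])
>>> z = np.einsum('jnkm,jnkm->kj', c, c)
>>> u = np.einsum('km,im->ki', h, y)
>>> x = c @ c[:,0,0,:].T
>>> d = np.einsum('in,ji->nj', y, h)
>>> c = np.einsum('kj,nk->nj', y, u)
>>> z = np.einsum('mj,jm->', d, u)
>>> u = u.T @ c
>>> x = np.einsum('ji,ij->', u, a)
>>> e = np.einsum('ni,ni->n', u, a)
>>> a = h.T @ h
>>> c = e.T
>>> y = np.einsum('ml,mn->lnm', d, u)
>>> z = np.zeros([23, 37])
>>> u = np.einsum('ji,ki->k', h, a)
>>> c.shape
(37,)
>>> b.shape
(37, 23)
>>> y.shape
(29, 37, 37)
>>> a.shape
(37, 37)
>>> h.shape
(29, 37)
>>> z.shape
(23, 37)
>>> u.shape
(37,)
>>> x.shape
()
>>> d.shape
(37, 29)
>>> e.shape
(37,)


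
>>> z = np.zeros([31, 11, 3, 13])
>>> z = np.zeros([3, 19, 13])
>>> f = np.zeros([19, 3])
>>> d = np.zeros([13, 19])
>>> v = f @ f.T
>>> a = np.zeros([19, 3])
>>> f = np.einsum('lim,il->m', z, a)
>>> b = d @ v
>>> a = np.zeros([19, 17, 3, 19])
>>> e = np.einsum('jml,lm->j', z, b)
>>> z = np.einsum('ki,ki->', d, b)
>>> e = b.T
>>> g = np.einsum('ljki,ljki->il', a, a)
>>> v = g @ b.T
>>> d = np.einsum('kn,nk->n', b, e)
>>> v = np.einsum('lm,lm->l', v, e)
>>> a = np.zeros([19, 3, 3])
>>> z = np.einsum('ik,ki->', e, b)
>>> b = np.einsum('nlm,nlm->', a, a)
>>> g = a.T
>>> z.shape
()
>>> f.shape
(13,)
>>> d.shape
(19,)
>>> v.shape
(19,)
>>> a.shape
(19, 3, 3)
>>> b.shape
()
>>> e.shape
(19, 13)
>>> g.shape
(3, 3, 19)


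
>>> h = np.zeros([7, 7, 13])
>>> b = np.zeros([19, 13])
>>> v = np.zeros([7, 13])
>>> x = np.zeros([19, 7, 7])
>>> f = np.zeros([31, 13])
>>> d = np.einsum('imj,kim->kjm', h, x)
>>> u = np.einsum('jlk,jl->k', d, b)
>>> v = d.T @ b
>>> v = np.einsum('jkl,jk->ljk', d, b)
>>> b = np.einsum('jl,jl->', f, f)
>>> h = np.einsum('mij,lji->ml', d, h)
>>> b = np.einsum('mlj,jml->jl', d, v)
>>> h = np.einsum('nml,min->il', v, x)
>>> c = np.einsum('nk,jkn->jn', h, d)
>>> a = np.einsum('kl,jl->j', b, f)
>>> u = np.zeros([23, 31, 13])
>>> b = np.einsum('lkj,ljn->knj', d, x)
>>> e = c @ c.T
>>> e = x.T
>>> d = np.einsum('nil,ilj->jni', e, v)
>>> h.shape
(7, 13)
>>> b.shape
(13, 7, 7)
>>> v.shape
(7, 19, 13)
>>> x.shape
(19, 7, 7)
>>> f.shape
(31, 13)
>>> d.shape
(13, 7, 7)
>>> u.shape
(23, 31, 13)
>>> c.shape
(19, 7)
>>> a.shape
(31,)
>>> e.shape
(7, 7, 19)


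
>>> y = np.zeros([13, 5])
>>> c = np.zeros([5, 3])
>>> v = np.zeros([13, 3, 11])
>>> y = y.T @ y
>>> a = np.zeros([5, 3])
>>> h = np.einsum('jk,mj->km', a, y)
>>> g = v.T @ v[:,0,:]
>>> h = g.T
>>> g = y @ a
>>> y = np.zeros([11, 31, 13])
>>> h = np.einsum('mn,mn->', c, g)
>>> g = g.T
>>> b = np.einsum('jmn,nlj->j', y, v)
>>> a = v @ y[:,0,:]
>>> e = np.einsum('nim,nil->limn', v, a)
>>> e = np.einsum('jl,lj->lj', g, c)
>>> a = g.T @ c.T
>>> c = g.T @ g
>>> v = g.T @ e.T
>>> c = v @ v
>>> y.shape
(11, 31, 13)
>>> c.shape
(5, 5)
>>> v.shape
(5, 5)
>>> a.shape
(5, 5)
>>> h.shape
()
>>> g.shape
(3, 5)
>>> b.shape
(11,)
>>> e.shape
(5, 3)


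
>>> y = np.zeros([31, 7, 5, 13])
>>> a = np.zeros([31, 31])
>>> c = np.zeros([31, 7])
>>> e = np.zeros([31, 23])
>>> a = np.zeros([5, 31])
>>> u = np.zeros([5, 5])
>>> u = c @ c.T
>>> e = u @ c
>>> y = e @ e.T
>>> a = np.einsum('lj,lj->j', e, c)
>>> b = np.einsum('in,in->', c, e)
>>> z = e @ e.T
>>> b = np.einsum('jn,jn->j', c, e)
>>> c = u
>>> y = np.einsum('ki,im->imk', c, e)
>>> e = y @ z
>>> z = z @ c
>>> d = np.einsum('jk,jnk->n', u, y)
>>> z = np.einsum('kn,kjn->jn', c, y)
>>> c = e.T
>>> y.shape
(31, 7, 31)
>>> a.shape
(7,)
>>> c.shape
(31, 7, 31)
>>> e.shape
(31, 7, 31)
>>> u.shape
(31, 31)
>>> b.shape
(31,)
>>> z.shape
(7, 31)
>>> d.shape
(7,)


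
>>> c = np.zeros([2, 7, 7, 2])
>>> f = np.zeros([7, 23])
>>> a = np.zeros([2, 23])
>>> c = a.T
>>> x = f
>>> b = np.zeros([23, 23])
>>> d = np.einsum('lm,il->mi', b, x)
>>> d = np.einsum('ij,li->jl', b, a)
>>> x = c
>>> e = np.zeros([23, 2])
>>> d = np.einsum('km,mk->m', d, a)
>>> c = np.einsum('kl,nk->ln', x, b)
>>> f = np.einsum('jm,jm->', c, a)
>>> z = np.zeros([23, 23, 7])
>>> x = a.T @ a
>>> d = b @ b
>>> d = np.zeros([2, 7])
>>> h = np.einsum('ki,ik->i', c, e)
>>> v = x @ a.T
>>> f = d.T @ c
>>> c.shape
(2, 23)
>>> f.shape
(7, 23)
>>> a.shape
(2, 23)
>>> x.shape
(23, 23)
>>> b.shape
(23, 23)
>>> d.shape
(2, 7)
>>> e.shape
(23, 2)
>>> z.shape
(23, 23, 7)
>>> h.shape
(23,)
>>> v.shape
(23, 2)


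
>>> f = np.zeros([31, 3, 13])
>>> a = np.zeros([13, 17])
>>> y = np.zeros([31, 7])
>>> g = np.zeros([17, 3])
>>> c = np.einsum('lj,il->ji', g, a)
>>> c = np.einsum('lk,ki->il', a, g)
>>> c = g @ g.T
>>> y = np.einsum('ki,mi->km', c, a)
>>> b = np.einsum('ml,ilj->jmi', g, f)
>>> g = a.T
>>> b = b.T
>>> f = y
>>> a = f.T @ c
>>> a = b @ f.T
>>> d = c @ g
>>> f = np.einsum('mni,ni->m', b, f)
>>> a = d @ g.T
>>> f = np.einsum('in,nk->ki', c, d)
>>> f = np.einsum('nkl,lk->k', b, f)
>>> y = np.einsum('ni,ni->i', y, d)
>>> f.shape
(17,)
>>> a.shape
(17, 17)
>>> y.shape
(13,)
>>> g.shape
(17, 13)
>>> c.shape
(17, 17)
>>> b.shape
(31, 17, 13)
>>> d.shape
(17, 13)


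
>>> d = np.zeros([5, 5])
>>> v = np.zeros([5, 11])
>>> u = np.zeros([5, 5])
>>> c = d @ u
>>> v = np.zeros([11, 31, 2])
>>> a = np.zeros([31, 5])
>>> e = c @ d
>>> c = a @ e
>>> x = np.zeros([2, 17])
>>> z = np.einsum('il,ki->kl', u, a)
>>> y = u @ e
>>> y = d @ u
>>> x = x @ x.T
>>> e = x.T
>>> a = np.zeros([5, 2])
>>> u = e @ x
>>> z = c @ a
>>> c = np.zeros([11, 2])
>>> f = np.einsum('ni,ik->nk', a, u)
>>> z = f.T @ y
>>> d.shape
(5, 5)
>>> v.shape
(11, 31, 2)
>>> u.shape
(2, 2)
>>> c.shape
(11, 2)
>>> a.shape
(5, 2)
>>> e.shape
(2, 2)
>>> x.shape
(2, 2)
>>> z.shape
(2, 5)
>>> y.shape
(5, 5)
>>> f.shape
(5, 2)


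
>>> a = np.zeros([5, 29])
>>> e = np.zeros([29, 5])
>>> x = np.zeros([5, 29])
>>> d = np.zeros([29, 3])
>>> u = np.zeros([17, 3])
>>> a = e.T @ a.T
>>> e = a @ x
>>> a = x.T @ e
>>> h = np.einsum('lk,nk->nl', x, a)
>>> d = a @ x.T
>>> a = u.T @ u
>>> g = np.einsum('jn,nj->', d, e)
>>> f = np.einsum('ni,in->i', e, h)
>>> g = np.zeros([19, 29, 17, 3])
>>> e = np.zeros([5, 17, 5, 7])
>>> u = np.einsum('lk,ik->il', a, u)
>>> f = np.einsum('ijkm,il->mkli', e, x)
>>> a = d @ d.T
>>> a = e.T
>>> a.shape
(7, 5, 17, 5)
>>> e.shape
(5, 17, 5, 7)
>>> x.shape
(5, 29)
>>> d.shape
(29, 5)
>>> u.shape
(17, 3)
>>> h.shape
(29, 5)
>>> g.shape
(19, 29, 17, 3)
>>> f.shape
(7, 5, 29, 5)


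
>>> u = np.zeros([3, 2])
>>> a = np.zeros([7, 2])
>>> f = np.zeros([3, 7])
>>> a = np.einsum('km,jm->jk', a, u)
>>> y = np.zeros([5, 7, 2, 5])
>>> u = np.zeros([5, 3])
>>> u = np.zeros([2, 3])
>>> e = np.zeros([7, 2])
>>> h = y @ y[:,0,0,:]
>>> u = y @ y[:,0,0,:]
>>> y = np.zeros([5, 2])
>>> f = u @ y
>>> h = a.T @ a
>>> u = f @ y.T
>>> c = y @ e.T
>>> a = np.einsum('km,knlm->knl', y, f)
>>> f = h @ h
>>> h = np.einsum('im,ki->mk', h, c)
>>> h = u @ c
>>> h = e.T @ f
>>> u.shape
(5, 7, 2, 5)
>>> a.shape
(5, 7, 2)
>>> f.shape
(7, 7)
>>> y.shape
(5, 2)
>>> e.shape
(7, 2)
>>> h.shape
(2, 7)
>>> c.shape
(5, 7)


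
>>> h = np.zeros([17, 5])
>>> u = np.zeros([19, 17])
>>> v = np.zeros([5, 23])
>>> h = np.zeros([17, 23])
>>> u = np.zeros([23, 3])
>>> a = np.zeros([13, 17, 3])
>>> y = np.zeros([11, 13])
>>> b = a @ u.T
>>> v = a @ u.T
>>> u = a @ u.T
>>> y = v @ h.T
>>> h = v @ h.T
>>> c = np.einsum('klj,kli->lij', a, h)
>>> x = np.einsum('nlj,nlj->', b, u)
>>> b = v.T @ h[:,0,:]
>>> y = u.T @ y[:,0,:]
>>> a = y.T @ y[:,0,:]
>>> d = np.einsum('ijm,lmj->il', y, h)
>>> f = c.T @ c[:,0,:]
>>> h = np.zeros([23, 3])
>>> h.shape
(23, 3)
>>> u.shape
(13, 17, 23)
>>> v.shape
(13, 17, 23)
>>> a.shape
(17, 17, 17)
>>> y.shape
(23, 17, 17)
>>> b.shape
(23, 17, 17)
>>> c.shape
(17, 17, 3)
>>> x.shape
()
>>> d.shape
(23, 13)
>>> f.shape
(3, 17, 3)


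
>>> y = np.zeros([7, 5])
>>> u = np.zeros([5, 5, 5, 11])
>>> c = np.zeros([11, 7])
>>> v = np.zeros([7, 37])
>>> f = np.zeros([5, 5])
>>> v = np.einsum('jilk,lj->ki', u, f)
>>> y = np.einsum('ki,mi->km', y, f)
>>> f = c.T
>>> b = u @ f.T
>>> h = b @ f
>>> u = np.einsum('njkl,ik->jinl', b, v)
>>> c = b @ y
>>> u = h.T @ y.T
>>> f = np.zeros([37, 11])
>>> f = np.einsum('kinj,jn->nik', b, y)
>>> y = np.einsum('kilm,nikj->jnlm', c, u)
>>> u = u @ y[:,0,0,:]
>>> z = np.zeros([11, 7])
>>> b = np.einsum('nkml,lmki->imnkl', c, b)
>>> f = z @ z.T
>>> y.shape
(7, 11, 5, 5)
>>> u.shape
(11, 5, 5, 5)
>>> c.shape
(5, 5, 5, 5)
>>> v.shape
(11, 5)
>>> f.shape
(11, 11)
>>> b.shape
(7, 5, 5, 5, 5)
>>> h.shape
(5, 5, 5, 11)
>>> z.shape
(11, 7)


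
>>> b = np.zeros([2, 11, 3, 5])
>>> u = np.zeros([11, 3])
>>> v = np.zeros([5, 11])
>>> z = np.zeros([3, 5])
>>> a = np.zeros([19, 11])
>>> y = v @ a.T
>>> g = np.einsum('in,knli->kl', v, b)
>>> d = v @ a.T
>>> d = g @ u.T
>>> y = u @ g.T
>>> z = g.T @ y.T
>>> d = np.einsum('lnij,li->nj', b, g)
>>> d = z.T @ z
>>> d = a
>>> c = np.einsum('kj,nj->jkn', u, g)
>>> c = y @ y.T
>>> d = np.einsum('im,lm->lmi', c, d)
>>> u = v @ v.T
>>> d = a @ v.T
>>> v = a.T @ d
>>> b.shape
(2, 11, 3, 5)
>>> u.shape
(5, 5)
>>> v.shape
(11, 5)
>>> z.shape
(3, 11)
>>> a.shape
(19, 11)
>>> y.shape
(11, 2)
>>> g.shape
(2, 3)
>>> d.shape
(19, 5)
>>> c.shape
(11, 11)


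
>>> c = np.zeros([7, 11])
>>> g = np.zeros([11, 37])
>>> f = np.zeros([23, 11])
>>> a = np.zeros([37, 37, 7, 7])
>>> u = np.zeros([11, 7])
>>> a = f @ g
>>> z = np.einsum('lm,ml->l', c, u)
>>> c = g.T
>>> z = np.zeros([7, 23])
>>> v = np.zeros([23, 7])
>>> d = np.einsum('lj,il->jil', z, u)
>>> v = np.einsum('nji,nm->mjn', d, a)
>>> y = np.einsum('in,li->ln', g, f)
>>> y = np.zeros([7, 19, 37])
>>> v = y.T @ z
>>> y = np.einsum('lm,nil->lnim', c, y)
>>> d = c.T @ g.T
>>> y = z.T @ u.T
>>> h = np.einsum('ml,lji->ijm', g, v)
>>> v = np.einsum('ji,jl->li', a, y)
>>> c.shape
(37, 11)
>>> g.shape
(11, 37)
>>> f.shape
(23, 11)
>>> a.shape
(23, 37)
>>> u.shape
(11, 7)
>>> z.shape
(7, 23)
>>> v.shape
(11, 37)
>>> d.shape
(11, 11)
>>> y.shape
(23, 11)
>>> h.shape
(23, 19, 11)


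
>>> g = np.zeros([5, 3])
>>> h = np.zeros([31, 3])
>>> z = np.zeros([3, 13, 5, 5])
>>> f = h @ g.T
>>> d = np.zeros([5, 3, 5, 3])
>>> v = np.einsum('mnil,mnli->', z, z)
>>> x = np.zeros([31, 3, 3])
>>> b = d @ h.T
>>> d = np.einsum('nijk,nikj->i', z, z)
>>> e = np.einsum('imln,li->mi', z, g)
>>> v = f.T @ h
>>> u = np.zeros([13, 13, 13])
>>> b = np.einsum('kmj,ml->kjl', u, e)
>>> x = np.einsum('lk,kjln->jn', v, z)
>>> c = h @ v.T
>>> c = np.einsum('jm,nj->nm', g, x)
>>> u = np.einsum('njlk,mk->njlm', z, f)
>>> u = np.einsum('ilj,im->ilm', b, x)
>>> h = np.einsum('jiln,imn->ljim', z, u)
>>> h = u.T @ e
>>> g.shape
(5, 3)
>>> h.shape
(5, 13, 3)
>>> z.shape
(3, 13, 5, 5)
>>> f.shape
(31, 5)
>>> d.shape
(13,)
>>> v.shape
(5, 3)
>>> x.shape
(13, 5)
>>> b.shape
(13, 13, 3)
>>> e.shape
(13, 3)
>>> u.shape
(13, 13, 5)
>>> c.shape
(13, 3)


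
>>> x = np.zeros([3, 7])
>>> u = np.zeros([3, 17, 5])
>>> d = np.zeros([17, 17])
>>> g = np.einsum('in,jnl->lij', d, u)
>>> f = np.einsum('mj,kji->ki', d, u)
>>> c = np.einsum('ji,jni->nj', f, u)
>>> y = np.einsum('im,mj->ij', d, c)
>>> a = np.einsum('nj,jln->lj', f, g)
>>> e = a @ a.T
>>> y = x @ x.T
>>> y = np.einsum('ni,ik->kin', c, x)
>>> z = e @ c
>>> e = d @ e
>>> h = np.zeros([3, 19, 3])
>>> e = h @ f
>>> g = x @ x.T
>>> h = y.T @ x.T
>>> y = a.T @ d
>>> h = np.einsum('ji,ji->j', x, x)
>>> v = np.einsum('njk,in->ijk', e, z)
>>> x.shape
(3, 7)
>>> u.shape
(3, 17, 5)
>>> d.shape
(17, 17)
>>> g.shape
(3, 3)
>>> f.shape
(3, 5)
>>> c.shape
(17, 3)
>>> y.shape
(5, 17)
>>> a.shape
(17, 5)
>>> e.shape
(3, 19, 5)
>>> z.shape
(17, 3)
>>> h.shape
(3,)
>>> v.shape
(17, 19, 5)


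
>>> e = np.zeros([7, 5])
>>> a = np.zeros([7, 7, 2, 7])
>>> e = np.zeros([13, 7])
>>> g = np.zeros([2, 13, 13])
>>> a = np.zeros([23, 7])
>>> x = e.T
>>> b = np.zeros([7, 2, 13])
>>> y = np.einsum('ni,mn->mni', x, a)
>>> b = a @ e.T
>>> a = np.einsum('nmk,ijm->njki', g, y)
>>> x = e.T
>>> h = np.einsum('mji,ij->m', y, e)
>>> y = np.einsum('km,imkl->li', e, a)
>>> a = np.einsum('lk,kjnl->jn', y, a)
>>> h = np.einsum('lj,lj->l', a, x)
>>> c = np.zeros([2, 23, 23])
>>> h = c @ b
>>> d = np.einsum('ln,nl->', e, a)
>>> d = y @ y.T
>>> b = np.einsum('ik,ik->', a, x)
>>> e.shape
(13, 7)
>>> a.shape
(7, 13)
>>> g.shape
(2, 13, 13)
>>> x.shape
(7, 13)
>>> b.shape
()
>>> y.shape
(23, 2)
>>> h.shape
(2, 23, 13)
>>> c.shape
(2, 23, 23)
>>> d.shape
(23, 23)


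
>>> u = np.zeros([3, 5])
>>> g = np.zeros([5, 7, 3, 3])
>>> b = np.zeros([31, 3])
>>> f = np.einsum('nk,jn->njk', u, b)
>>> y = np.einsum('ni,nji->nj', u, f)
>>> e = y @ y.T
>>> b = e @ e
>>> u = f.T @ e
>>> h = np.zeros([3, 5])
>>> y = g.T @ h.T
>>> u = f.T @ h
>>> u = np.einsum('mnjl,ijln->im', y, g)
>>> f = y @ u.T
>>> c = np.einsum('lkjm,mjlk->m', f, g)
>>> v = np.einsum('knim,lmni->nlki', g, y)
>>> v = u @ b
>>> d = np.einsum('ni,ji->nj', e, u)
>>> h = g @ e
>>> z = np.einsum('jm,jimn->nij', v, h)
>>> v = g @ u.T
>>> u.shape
(5, 3)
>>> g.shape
(5, 7, 3, 3)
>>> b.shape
(3, 3)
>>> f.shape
(3, 3, 7, 5)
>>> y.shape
(3, 3, 7, 3)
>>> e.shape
(3, 3)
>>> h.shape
(5, 7, 3, 3)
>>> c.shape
(5,)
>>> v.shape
(5, 7, 3, 5)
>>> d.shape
(3, 5)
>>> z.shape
(3, 7, 5)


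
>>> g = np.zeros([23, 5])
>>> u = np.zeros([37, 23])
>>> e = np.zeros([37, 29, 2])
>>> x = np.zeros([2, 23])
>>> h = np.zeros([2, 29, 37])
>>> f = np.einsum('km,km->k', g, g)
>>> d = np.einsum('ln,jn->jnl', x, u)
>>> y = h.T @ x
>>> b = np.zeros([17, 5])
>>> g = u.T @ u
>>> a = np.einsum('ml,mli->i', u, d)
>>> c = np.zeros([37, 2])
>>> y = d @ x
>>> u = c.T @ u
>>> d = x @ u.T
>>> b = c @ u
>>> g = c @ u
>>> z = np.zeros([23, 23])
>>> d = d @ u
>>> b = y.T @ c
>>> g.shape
(37, 23)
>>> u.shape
(2, 23)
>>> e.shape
(37, 29, 2)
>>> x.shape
(2, 23)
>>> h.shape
(2, 29, 37)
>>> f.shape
(23,)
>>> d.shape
(2, 23)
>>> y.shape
(37, 23, 23)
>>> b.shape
(23, 23, 2)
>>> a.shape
(2,)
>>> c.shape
(37, 2)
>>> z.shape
(23, 23)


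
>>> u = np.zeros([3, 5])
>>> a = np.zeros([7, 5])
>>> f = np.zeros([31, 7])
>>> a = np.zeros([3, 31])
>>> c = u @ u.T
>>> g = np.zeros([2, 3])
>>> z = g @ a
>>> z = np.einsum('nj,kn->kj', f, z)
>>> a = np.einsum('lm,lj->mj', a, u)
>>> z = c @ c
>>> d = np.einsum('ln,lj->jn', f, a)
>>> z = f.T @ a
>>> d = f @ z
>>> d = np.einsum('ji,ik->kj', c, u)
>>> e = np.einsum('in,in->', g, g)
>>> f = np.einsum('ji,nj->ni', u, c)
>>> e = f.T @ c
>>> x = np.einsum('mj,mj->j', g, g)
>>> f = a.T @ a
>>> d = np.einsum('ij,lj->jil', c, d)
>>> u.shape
(3, 5)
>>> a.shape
(31, 5)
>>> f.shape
(5, 5)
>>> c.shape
(3, 3)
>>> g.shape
(2, 3)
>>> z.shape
(7, 5)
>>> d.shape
(3, 3, 5)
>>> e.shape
(5, 3)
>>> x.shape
(3,)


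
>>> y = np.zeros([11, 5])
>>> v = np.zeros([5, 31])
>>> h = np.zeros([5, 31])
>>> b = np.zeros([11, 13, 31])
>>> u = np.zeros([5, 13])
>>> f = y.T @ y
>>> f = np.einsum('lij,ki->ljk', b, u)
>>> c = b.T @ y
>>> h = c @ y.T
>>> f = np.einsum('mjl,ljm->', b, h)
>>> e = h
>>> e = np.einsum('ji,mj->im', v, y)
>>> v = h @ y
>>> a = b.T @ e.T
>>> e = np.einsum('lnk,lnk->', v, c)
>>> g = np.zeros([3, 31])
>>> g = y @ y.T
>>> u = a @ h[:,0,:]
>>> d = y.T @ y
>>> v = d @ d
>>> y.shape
(11, 5)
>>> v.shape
(5, 5)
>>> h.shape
(31, 13, 11)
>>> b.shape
(11, 13, 31)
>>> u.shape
(31, 13, 11)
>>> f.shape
()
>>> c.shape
(31, 13, 5)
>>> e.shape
()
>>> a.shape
(31, 13, 31)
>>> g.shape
(11, 11)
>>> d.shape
(5, 5)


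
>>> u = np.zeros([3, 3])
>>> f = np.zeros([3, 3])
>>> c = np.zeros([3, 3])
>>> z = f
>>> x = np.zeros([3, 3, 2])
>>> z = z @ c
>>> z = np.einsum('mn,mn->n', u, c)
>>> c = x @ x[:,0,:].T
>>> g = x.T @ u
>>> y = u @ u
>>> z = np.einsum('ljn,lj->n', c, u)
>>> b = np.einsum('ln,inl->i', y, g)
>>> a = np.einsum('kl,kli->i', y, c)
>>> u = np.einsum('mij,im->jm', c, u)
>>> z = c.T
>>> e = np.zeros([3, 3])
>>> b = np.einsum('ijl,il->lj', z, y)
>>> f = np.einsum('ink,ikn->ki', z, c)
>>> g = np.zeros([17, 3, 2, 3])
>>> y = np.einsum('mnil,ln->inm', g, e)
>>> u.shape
(3, 3)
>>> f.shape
(3, 3)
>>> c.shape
(3, 3, 3)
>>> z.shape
(3, 3, 3)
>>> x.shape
(3, 3, 2)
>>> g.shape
(17, 3, 2, 3)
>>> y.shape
(2, 3, 17)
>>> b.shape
(3, 3)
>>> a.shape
(3,)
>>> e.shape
(3, 3)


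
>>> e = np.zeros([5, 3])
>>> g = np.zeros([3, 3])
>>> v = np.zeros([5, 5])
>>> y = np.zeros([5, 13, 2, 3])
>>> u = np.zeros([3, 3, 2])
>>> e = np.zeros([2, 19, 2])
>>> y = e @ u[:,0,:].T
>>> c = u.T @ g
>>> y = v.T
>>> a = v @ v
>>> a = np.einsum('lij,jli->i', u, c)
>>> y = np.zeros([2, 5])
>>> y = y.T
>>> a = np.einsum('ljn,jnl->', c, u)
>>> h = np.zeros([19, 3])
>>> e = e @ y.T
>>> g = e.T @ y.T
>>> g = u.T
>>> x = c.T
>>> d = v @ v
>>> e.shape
(2, 19, 5)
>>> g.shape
(2, 3, 3)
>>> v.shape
(5, 5)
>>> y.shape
(5, 2)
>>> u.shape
(3, 3, 2)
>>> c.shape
(2, 3, 3)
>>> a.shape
()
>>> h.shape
(19, 3)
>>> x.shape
(3, 3, 2)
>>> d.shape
(5, 5)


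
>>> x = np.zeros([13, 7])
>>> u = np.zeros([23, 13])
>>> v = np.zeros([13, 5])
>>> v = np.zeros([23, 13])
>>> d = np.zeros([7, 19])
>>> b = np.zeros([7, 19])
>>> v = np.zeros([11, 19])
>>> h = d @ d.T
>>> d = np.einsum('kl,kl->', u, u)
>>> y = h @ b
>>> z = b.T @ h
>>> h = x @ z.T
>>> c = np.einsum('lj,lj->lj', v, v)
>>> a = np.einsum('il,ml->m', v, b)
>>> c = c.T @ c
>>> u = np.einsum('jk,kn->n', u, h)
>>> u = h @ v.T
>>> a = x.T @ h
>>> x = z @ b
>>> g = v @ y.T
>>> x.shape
(19, 19)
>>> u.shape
(13, 11)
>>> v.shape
(11, 19)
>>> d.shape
()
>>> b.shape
(7, 19)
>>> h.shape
(13, 19)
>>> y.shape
(7, 19)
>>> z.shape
(19, 7)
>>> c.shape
(19, 19)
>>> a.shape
(7, 19)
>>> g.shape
(11, 7)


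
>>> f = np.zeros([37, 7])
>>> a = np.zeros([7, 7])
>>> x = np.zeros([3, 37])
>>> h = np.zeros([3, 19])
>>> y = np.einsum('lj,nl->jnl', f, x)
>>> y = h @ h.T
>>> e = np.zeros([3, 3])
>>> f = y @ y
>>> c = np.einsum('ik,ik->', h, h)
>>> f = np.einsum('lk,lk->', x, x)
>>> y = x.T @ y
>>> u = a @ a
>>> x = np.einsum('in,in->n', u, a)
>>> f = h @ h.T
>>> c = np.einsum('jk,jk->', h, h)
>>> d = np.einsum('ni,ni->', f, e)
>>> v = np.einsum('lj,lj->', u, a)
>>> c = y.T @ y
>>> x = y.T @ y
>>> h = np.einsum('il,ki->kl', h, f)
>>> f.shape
(3, 3)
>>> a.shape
(7, 7)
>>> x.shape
(3, 3)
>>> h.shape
(3, 19)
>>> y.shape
(37, 3)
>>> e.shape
(3, 3)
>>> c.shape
(3, 3)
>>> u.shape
(7, 7)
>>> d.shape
()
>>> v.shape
()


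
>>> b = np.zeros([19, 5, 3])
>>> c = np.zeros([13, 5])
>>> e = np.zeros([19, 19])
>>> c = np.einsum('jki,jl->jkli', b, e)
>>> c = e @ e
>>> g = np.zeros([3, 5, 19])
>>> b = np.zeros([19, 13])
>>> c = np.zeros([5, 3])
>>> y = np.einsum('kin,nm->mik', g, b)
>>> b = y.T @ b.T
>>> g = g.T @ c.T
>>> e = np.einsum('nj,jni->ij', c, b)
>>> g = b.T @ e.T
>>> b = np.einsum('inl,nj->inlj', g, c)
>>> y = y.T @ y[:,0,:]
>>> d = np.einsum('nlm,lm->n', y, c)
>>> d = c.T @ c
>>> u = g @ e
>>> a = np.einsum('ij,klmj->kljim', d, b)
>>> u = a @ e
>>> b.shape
(19, 5, 19, 3)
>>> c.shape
(5, 3)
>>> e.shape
(19, 3)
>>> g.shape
(19, 5, 19)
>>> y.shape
(3, 5, 3)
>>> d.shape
(3, 3)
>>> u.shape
(19, 5, 3, 3, 3)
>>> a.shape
(19, 5, 3, 3, 19)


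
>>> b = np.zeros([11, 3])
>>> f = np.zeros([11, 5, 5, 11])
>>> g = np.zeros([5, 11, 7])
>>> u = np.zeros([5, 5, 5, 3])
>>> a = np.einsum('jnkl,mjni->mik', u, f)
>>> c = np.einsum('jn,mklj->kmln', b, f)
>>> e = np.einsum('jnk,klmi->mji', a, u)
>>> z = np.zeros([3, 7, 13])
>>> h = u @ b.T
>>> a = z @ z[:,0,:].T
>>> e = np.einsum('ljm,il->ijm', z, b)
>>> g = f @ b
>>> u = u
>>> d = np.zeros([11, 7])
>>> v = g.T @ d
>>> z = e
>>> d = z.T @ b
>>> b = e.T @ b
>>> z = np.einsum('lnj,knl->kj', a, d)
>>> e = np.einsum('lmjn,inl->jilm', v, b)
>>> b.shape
(13, 7, 3)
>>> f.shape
(11, 5, 5, 11)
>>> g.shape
(11, 5, 5, 3)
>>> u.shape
(5, 5, 5, 3)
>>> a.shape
(3, 7, 3)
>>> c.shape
(5, 11, 5, 3)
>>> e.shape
(5, 13, 3, 5)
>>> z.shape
(13, 3)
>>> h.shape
(5, 5, 5, 11)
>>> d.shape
(13, 7, 3)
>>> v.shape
(3, 5, 5, 7)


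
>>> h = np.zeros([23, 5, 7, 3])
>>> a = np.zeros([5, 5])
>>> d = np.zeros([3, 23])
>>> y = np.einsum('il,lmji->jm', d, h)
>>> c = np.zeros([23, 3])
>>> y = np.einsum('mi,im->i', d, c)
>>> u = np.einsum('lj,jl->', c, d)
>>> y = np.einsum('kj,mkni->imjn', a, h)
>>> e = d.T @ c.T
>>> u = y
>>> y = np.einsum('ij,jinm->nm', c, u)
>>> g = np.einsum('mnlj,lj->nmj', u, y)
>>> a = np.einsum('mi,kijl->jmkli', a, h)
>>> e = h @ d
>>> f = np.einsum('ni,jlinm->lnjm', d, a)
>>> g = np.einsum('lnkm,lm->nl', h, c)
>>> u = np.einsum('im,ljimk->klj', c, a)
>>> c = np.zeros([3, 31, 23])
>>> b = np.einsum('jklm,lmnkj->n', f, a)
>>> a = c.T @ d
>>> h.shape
(23, 5, 7, 3)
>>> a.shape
(23, 31, 23)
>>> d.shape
(3, 23)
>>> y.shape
(5, 7)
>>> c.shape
(3, 31, 23)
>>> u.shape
(5, 7, 5)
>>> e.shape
(23, 5, 7, 23)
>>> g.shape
(5, 23)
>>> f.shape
(5, 3, 7, 5)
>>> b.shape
(23,)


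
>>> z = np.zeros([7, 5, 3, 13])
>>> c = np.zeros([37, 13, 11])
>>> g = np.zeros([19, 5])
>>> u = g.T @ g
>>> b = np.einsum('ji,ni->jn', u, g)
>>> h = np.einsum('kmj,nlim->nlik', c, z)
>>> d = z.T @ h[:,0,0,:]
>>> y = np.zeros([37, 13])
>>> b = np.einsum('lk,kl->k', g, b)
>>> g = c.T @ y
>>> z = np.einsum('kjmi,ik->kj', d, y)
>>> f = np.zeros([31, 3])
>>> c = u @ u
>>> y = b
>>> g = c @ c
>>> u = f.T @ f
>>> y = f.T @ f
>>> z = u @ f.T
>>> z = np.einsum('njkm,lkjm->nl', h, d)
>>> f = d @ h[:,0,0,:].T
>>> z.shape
(7, 13)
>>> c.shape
(5, 5)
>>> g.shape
(5, 5)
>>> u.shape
(3, 3)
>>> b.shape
(5,)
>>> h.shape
(7, 5, 3, 37)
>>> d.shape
(13, 3, 5, 37)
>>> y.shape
(3, 3)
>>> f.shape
(13, 3, 5, 7)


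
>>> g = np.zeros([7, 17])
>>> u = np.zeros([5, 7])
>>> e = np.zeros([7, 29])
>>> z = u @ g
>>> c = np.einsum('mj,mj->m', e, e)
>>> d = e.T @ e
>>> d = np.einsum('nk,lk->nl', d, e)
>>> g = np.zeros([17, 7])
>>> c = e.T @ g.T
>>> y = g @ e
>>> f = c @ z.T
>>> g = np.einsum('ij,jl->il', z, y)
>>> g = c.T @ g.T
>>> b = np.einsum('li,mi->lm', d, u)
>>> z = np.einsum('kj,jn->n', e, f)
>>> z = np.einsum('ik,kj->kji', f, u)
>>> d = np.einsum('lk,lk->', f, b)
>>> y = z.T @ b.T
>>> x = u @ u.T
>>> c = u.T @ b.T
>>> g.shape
(17, 5)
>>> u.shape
(5, 7)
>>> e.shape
(7, 29)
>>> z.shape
(5, 7, 29)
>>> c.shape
(7, 29)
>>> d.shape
()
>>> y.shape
(29, 7, 29)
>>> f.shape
(29, 5)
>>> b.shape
(29, 5)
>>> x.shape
(5, 5)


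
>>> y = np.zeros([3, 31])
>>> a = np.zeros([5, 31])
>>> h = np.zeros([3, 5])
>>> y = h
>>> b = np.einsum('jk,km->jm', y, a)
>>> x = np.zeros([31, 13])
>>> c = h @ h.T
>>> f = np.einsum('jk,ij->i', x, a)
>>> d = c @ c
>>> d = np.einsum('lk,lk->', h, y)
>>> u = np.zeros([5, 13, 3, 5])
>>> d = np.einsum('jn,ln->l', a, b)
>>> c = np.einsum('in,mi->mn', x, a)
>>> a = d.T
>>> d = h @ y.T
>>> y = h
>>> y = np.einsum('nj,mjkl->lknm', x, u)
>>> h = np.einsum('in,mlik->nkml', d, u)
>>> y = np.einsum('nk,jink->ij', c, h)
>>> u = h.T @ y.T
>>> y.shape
(5, 3)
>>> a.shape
(3,)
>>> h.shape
(3, 5, 5, 13)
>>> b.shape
(3, 31)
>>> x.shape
(31, 13)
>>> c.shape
(5, 13)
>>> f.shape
(5,)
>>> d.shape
(3, 3)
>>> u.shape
(13, 5, 5, 5)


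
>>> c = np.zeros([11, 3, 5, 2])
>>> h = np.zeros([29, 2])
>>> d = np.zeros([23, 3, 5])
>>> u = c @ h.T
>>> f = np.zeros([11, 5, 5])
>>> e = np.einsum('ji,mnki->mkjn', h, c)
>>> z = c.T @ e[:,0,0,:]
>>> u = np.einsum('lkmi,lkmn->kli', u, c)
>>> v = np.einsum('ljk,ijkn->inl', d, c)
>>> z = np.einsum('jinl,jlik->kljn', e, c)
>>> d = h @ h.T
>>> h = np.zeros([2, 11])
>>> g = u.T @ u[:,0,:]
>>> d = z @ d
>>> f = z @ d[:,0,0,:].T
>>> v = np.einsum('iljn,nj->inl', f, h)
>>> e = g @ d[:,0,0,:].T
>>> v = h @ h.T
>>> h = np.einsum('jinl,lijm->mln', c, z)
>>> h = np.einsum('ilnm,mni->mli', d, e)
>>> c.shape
(11, 3, 5, 2)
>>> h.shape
(29, 3, 2)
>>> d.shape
(2, 3, 11, 29)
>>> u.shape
(3, 11, 29)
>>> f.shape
(2, 3, 11, 2)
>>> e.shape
(29, 11, 2)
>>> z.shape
(2, 3, 11, 29)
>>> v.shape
(2, 2)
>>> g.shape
(29, 11, 29)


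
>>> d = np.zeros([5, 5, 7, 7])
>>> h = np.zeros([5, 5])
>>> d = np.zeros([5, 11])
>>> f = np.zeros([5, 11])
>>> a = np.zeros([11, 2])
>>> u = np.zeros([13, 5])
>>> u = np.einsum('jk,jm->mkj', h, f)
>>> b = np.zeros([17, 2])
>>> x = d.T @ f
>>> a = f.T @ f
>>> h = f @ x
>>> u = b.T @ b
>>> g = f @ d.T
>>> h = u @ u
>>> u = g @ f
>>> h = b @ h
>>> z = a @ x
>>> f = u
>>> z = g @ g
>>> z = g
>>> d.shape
(5, 11)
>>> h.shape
(17, 2)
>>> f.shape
(5, 11)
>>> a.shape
(11, 11)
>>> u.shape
(5, 11)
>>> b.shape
(17, 2)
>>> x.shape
(11, 11)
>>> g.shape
(5, 5)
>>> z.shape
(5, 5)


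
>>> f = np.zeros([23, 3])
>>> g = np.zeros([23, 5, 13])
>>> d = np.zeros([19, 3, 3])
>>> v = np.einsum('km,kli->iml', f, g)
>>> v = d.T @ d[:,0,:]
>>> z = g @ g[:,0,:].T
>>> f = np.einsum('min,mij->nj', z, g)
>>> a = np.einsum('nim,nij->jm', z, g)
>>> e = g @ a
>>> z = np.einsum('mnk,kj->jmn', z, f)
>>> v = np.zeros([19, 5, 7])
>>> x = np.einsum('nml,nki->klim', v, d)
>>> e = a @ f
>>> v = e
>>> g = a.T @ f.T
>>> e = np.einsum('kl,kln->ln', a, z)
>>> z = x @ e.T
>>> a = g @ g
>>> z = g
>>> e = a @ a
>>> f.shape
(23, 13)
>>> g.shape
(23, 23)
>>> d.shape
(19, 3, 3)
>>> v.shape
(13, 13)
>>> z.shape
(23, 23)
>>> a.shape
(23, 23)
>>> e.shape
(23, 23)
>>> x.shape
(3, 7, 3, 5)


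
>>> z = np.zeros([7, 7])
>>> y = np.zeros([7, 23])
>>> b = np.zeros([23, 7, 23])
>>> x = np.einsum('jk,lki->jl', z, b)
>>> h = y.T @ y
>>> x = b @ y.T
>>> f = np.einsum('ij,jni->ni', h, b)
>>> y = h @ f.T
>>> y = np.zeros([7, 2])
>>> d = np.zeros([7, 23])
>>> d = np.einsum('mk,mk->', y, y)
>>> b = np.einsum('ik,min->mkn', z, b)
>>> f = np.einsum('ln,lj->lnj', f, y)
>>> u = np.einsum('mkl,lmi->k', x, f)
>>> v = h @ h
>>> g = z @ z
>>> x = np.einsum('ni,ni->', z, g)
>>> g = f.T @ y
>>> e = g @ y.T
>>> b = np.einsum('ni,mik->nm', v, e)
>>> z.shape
(7, 7)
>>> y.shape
(7, 2)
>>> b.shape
(23, 2)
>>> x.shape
()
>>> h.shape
(23, 23)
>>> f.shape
(7, 23, 2)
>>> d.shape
()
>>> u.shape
(7,)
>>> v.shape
(23, 23)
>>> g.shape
(2, 23, 2)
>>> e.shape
(2, 23, 7)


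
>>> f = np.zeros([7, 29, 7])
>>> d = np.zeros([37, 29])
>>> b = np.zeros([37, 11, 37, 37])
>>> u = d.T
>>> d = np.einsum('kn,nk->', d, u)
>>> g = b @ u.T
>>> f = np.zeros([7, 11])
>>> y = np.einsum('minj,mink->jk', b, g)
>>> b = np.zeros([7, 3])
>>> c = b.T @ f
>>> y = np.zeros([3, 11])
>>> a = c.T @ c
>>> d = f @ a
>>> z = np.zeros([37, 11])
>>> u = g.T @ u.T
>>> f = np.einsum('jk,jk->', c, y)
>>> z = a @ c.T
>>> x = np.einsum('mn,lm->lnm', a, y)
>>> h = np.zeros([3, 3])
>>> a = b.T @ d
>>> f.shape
()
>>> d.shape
(7, 11)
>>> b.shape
(7, 3)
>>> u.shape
(29, 37, 11, 29)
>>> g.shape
(37, 11, 37, 29)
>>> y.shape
(3, 11)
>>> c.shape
(3, 11)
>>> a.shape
(3, 11)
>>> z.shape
(11, 3)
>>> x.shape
(3, 11, 11)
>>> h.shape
(3, 3)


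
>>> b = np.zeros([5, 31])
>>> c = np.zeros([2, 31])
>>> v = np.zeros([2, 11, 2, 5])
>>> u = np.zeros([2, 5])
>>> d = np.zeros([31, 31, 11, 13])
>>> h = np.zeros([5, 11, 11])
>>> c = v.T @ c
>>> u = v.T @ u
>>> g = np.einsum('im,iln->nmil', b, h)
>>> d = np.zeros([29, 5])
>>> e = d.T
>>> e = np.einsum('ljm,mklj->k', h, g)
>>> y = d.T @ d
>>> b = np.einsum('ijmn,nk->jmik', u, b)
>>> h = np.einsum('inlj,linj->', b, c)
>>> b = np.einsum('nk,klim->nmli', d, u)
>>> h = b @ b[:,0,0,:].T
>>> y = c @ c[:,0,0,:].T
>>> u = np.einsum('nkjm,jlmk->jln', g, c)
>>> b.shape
(29, 5, 2, 11)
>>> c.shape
(5, 2, 11, 31)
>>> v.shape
(2, 11, 2, 5)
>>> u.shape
(5, 2, 11)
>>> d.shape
(29, 5)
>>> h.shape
(29, 5, 2, 29)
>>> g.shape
(11, 31, 5, 11)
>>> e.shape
(31,)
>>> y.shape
(5, 2, 11, 5)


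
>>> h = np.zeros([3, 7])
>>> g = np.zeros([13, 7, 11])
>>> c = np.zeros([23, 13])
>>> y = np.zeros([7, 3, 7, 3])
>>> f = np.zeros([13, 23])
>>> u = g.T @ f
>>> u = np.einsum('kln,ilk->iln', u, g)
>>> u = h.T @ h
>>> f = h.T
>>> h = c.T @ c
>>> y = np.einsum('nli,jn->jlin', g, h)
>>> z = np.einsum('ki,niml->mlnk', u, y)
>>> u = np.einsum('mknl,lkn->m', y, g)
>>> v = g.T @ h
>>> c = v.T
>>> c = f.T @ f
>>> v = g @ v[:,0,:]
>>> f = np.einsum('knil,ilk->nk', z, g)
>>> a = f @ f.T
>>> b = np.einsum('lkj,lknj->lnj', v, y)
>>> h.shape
(13, 13)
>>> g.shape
(13, 7, 11)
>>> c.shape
(3, 3)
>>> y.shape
(13, 7, 11, 13)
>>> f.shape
(13, 11)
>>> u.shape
(13,)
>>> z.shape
(11, 13, 13, 7)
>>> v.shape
(13, 7, 13)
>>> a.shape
(13, 13)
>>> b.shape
(13, 11, 13)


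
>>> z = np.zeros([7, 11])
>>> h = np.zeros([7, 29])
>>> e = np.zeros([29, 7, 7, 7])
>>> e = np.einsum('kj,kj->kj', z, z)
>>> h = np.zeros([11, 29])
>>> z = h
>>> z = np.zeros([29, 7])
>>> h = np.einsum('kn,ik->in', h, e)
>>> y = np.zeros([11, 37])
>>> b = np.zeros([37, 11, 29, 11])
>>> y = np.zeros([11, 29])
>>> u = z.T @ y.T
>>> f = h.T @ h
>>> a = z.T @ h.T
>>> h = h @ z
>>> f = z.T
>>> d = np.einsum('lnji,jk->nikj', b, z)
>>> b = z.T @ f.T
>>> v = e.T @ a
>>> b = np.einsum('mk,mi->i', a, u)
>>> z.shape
(29, 7)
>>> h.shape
(7, 7)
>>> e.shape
(7, 11)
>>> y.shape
(11, 29)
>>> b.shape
(11,)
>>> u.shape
(7, 11)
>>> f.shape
(7, 29)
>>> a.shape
(7, 7)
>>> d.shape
(11, 11, 7, 29)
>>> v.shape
(11, 7)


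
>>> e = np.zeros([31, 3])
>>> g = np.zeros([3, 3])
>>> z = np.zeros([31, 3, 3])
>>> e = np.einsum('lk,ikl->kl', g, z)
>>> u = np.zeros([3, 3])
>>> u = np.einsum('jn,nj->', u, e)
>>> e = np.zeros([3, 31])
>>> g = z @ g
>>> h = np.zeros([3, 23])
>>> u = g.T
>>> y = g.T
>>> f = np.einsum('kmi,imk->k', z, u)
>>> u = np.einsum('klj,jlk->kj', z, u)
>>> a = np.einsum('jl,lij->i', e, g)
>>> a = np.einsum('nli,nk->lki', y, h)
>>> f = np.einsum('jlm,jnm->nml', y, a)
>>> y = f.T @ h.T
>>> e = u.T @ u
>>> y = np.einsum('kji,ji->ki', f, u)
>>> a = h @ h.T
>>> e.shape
(3, 3)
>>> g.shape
(31, 3, 3)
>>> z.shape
(31, 3, 3)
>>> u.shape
(31, 3)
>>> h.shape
(3, 23)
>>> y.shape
(23, 3)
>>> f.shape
(23, 31, 3)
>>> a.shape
(3, 3)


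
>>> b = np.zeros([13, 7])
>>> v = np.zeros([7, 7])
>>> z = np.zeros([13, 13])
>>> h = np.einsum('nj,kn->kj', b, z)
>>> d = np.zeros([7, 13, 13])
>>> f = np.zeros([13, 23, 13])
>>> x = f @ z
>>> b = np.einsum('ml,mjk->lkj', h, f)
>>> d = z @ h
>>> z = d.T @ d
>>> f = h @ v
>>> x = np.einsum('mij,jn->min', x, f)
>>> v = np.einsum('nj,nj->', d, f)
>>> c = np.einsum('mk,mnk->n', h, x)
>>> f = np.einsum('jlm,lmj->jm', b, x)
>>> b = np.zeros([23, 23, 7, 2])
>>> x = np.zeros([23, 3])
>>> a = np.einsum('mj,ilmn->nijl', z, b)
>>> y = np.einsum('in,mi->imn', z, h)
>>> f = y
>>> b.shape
(23, 23, 7, 2)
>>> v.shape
()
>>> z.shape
(7, 7)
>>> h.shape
(13, 7)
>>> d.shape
(13, 7)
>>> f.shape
(7, 13, 7)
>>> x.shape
(23, 3)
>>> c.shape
(23,)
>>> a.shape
(2, 23, 7, 23)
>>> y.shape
(7, 13, 7)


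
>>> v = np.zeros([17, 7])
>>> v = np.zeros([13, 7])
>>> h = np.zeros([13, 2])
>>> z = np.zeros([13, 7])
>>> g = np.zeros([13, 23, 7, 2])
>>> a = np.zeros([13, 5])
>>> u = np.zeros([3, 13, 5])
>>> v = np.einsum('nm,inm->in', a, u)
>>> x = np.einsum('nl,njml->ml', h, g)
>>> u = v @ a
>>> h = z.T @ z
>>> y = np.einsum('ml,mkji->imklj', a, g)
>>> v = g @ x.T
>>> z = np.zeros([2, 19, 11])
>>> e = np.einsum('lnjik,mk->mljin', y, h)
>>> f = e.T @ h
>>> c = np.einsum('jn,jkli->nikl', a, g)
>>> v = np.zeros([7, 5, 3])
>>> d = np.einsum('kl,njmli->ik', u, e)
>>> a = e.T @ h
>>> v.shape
(7, 5, 3)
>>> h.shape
(7, 7)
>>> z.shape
(2, 19, 11)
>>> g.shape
(13, 23, 7, 2)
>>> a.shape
(13, 5, 23, 2, 7)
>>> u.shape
(3, 5)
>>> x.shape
(7, 2)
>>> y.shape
(2, 13, 23, 5, 7)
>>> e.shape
(7, 2, 23, 5, 13)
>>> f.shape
(13, 5, 23, 2, 7)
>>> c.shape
(5, 2, 23, 7)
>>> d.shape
(13, 3)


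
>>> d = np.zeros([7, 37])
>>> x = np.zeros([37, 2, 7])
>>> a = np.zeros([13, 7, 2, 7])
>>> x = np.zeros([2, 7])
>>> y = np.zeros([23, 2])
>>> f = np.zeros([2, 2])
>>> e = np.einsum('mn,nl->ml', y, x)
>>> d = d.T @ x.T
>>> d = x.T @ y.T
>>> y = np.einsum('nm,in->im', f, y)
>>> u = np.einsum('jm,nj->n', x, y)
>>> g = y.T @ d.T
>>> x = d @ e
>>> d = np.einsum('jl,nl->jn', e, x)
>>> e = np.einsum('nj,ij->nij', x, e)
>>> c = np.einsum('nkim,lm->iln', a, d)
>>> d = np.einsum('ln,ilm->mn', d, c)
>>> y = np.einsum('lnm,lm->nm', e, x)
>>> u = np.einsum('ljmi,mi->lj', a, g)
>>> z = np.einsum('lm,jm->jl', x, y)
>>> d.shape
(13, 7)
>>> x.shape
(7, 7)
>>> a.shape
(13, 7, 2, 7)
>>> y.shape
(23, 7)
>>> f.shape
(2, 2)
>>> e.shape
(7, 23, 7)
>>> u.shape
(13, 7)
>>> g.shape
(2, 7)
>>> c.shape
(2, 23, 13)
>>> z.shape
(23, 7)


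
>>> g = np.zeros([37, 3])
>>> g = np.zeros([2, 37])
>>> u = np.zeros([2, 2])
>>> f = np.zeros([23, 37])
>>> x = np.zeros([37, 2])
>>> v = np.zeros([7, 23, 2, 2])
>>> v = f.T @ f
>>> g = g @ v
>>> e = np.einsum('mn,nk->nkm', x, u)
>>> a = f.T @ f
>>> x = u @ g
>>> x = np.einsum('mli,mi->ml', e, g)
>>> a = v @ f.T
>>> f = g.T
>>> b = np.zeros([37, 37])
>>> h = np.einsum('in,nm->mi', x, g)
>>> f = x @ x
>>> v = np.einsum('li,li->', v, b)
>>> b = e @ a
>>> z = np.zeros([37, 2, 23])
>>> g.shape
(2, 37)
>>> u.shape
(2, 2)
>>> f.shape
(2, 2)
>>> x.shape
(2, 2)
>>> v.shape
()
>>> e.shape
(2, 2, 37)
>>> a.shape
(37, 23)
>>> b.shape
(2, 2, 23)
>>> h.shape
(37, 2)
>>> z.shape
(37, 2, 23)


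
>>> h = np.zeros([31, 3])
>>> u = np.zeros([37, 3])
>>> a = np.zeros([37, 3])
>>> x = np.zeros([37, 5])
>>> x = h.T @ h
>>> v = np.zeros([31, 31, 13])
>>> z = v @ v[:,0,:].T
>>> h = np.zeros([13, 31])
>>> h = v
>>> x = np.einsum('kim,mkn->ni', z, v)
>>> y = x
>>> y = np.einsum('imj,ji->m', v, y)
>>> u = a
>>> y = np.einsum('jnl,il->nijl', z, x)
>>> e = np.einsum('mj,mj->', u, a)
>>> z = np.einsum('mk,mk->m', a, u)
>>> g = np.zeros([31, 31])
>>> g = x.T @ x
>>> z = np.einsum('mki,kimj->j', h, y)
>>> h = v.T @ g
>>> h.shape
(13, 31, 31)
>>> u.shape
(37, 3)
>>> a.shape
(37, 3)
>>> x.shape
(13, 31)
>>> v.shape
(31, 31, 13)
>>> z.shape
(31,)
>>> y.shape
(31, 13, 31, 31)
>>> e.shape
()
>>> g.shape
(31, 31)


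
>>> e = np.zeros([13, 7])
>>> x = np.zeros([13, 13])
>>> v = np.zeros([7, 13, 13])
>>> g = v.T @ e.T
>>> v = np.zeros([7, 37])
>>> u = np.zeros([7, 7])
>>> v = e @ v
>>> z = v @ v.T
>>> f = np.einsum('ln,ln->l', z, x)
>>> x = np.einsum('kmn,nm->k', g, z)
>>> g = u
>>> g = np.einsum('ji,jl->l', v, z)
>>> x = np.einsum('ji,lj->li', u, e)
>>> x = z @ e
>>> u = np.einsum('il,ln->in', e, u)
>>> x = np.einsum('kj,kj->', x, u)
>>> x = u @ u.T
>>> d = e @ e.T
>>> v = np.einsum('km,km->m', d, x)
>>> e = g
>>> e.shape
(13,)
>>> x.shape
(13, 13)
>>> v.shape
(13,)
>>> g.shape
(13,)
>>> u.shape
(13, 7)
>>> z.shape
(13, 13)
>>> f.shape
(13,)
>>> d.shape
(13, 13)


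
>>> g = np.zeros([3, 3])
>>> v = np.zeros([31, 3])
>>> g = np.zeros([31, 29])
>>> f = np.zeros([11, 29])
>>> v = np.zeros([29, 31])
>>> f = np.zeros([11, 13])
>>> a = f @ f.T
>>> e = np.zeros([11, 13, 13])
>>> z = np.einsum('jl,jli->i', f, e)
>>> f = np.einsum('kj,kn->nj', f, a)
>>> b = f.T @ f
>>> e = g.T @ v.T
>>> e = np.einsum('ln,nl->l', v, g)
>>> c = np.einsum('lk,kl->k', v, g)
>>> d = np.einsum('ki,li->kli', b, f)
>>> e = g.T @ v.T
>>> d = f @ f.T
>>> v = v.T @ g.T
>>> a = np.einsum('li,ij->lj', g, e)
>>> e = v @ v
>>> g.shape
(31, 29)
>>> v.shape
(31, 31)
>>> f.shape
(11, 13)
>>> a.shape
(31, 29)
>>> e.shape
(31, 31)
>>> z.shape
(13,)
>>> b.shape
(13, 13)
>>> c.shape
(31,)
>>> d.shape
(11, 11)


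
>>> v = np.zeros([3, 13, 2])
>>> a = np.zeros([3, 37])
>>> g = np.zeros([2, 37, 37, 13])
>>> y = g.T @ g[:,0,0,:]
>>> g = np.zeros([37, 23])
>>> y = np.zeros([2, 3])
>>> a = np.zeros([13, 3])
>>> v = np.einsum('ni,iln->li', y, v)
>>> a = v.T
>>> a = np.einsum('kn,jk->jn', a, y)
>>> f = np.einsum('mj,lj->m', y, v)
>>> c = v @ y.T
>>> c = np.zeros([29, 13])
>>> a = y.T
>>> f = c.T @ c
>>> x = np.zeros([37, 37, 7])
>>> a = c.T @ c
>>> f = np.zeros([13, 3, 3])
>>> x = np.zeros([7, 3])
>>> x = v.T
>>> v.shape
(13, 3)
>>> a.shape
(13, 13)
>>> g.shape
(37, 23)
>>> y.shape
(2, 3)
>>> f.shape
(13, 3, 3)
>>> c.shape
(29, 13)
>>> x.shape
(3, 13)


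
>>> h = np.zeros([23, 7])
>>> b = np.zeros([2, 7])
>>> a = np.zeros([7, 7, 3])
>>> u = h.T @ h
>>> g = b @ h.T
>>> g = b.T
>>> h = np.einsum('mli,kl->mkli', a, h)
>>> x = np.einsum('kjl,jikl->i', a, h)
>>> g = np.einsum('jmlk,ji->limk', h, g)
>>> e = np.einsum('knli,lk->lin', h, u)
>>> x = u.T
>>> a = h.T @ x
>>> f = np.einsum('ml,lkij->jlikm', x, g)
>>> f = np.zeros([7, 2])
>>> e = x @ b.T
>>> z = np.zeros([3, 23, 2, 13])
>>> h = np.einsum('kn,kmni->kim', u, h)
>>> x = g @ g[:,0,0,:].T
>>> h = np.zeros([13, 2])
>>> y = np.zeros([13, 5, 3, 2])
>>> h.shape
(13, 2)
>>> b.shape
(2, 7)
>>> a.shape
(3, 7, 23, 7)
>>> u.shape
(7, 7)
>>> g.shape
(7, 2, 23, 3)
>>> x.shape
(7, 2, 23, 7)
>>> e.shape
(7, 2)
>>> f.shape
(7, 2)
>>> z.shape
(3, 23, 2, 13)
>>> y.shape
(13, 5, 3, 2)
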